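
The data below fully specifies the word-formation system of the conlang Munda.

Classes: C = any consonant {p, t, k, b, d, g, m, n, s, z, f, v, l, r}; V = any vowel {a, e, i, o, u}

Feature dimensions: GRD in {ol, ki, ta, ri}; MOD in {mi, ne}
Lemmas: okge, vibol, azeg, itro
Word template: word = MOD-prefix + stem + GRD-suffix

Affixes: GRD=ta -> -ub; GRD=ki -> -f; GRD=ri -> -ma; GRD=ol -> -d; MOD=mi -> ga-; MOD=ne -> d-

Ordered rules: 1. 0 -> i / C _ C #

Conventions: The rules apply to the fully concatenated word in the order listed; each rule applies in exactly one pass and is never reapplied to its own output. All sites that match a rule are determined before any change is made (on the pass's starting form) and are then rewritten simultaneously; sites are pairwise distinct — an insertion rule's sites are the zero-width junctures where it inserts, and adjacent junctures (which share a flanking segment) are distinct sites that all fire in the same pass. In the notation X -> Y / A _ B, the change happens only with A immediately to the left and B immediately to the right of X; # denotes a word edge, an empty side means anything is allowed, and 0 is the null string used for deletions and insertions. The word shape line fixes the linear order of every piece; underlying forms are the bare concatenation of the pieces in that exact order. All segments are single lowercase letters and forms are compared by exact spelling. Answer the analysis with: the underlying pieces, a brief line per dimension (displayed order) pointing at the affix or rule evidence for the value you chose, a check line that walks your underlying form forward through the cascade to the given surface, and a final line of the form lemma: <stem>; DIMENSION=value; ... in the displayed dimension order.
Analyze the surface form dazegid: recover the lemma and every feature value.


underlying: d-azeg-d
GRD=ol - signalled by the affix -d
MOD=ne - signalled by the affix d-
check: dazegd -> dazegid
lemma: azeg; GRD=ol; MOD=ne


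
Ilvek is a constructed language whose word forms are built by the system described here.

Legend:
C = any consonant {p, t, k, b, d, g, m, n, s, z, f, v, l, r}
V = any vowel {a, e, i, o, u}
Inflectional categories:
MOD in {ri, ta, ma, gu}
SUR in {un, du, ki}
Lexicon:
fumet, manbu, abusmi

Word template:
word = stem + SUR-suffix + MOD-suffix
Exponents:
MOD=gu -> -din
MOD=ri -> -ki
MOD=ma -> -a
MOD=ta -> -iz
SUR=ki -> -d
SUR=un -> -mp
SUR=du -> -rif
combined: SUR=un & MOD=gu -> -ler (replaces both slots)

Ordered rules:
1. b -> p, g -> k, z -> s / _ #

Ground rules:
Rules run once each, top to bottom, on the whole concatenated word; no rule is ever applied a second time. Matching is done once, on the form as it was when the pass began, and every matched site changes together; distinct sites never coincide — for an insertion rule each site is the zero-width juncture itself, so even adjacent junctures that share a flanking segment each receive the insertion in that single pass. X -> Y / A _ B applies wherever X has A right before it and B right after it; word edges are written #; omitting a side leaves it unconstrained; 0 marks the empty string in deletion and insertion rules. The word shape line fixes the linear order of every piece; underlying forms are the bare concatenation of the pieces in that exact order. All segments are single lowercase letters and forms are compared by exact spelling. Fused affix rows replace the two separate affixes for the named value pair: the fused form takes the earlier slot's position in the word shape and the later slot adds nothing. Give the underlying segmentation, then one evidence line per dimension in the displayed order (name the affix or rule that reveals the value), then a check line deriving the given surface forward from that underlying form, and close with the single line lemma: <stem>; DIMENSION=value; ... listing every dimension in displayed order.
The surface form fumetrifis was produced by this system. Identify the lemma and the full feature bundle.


underlying: fumet-rif-iz
MOD=ta - signalled by the affix -iz
SUR=du - signalled by the affix -rif
check: fumetrifiz -> fumetrifis
lemma: fumet; MOD=ta; SUR=du


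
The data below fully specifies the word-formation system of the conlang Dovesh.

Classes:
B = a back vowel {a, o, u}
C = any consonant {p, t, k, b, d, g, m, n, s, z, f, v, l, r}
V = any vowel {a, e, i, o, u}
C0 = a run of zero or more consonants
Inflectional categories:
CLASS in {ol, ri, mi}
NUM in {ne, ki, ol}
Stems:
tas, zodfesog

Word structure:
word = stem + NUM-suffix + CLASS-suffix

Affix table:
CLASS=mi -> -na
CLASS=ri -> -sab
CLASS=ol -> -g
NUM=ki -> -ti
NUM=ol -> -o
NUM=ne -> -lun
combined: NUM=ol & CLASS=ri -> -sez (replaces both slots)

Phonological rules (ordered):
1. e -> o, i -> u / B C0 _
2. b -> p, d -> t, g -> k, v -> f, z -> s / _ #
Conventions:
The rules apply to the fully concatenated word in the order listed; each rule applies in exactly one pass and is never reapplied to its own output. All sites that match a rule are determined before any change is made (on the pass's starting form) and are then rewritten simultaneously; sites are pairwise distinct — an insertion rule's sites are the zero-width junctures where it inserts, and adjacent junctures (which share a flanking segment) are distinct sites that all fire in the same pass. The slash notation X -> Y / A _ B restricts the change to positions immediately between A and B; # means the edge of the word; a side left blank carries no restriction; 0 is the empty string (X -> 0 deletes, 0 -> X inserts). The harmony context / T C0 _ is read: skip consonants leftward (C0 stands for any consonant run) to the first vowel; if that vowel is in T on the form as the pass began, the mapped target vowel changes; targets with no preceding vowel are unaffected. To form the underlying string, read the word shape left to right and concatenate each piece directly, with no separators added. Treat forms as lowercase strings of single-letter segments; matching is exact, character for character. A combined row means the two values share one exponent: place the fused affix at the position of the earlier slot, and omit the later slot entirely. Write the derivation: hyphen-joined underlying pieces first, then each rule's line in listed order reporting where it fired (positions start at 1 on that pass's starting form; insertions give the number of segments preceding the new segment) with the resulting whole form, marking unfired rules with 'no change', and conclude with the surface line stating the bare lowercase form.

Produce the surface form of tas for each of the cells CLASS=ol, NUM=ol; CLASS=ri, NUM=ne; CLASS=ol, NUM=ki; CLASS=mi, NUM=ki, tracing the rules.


cell CLASS=ol, NUM=ol:
underlying: tas-o-g
1. e -> o, i -> u / B C0 _: no change
2. b -> p, d -> t, g -> k, v -> f, z -> s / _ #: fires at position(s) 5: tasok
surface: tasok

cell CLASS=ri, NUM=ne:
underlying: tas-lun-sab
1. e -> o, i -> u / B C0 _: no change
2. b -> p, d -> t, g -> k, v -> f, z -> s / _ #: fires at position(s) 9: taslunsap
surface: taslunsap

cell CLASS=ol, NUM=ki:
underlying: tas-ti-g
1. e -> o, i -> u / B C0 _: fires at position(s) 5: tastug
2. b -> p, d -> t, g -> k, v -> f, z -> s / _ #: fires at position(s) 6: tastuk
surface: tastuk

cell CLASS=mi, NUM=ki:
underlying: tas-ti-na
1. e -> o, i -> u / B C0 _: fires at position(s) 5: tastuna
2. b -> p, d -> t, g -> k, v -> f, z -> s / _ #: no change
surface: tastuna


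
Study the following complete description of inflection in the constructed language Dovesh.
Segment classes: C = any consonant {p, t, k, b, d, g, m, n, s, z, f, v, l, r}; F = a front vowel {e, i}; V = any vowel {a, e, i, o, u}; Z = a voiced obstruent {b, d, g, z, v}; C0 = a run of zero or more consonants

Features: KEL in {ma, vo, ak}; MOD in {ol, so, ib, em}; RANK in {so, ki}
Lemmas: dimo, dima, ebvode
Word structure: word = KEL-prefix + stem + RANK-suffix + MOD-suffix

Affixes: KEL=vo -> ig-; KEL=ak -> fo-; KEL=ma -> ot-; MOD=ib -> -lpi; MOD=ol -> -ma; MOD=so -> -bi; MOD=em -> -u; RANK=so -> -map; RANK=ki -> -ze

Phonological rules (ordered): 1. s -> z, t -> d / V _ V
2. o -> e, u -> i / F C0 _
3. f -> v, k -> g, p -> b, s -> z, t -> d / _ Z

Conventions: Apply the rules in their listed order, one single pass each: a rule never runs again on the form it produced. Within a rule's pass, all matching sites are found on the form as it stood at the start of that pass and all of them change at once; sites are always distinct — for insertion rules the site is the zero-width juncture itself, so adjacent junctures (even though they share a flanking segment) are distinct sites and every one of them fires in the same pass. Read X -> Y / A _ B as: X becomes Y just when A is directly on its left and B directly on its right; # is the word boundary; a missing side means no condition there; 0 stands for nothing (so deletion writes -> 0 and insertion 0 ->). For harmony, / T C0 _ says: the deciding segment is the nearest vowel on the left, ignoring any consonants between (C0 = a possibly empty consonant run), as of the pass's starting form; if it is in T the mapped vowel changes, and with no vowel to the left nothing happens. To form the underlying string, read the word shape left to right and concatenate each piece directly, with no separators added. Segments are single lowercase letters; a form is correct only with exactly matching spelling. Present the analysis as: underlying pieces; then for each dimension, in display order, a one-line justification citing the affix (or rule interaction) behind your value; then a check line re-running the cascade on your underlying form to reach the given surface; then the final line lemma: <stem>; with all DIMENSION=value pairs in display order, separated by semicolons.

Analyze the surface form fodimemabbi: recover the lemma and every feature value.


underlying: fo-dimo-map-bi
KEL=ak - signalled by the affix fo-
MOD=so - signalled by the affix -bi
RANK=so - signalled by the affix -map
check: fodimomapbi -> fodimomapbi -> fodimemapbi -> fodimemabbi
lemma: dimo; KEL=ak; MOD=so; RANK=so


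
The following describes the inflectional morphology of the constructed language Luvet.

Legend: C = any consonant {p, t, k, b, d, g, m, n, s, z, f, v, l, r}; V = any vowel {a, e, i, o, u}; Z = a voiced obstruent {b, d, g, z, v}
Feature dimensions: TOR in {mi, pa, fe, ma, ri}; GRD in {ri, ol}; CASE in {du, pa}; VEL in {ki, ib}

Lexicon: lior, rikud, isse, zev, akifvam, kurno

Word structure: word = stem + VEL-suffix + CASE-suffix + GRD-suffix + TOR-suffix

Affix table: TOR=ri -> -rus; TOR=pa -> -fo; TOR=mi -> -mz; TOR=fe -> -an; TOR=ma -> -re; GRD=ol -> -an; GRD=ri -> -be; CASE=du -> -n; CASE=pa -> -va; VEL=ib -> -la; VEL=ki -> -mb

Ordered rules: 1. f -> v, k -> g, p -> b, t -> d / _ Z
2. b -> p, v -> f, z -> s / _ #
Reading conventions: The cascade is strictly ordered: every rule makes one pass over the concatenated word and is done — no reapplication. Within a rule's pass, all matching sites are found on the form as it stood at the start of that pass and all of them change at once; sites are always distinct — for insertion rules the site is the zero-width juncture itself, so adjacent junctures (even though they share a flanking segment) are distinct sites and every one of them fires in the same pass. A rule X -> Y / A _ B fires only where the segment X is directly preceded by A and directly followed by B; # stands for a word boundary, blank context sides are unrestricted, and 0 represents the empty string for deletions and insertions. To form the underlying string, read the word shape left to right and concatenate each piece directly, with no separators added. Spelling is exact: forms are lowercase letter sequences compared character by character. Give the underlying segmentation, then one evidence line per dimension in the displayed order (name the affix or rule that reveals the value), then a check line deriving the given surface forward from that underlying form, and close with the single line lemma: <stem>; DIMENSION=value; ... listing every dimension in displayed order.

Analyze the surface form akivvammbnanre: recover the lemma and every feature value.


underlying: akifvam-mb-n-an-re
TOR=ma - signalled by the affix -re
GRD=ol - signalled by the affix -an
CASE=du - signalled by the affix -n
VEL=ki - signalled by the affix -mb
check: akifvammbnanre -> akivvammbnanre -> akivvammbnanre
lemma: akifvam; TOR=ma; GRD=ol; CASE=du; VEL=ki


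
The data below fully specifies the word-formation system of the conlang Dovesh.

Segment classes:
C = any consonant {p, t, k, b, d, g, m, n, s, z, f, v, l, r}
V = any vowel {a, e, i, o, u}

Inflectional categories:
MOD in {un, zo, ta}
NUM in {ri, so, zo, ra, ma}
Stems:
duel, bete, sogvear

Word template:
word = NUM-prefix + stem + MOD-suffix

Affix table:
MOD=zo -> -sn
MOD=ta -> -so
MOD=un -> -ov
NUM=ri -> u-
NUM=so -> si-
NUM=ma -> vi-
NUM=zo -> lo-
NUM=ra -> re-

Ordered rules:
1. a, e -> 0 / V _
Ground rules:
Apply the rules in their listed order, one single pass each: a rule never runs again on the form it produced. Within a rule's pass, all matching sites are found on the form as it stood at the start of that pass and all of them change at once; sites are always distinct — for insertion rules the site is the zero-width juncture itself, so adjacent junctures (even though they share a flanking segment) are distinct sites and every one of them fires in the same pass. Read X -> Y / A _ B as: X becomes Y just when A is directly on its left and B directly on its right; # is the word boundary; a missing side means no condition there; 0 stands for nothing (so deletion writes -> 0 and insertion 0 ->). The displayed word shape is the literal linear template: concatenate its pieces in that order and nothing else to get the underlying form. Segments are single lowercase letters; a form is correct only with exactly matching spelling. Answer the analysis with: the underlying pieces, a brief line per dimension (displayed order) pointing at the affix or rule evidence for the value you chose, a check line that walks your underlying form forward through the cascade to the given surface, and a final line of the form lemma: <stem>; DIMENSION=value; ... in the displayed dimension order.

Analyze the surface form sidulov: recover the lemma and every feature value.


underlying: si-duel-ov
MOD=un - signalled by the affix -ov
NUM=so - signalled by the affix si-
check: siduelov -> sidulov
lemma: duel; MOD=un; NUM=so


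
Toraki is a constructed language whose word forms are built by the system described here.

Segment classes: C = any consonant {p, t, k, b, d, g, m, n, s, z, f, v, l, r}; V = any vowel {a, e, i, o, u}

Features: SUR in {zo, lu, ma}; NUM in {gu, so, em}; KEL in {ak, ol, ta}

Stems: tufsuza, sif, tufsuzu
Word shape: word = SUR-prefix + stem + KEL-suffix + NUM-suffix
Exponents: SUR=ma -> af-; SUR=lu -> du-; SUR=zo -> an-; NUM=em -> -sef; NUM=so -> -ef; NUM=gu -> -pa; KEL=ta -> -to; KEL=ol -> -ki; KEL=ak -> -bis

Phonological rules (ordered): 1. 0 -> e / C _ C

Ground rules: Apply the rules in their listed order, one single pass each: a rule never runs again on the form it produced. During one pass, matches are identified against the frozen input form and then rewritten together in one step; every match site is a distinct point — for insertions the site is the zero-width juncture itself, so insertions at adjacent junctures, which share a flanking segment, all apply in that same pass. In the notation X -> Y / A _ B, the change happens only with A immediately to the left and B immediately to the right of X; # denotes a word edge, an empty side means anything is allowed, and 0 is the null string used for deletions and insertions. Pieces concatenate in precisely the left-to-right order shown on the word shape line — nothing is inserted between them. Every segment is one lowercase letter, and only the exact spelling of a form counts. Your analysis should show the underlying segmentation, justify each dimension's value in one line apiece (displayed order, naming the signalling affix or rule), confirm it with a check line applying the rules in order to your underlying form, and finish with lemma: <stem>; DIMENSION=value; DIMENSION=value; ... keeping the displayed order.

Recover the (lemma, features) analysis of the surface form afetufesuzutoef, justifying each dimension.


underlying: af-tufsuzu-to-ef
SUR=ma - signalled by the affix af-
NUM=so - signalled by the affix -ef
KEL=ta - signalled by the affix -to
check: aftufsuzutoef -> afetufesuzutoef
lemma: tufsuzu; SUR=ma; NUM=so; KEL=ta


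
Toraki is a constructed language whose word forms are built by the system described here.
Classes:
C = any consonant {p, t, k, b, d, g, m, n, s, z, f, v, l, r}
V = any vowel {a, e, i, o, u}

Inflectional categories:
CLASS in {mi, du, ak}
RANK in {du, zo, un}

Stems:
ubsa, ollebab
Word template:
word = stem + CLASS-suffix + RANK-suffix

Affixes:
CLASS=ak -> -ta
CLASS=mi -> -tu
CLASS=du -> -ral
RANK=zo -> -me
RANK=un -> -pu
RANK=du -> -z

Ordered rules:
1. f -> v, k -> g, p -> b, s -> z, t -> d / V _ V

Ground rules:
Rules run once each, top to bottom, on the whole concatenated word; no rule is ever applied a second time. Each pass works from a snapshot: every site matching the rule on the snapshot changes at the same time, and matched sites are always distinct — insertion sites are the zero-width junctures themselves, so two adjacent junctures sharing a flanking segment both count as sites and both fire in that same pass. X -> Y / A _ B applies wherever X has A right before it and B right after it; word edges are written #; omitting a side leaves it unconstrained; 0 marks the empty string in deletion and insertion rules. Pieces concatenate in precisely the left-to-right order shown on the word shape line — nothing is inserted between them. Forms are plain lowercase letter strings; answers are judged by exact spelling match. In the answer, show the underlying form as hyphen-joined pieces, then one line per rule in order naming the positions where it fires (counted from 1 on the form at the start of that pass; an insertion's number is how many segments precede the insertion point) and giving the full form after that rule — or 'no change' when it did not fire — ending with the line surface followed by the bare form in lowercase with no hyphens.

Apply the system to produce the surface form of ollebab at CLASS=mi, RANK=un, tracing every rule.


underlying: ollebab-tu-pu
1. f -> v, k -> g, p -> b, s -> z, t -> d / V _ V: fires at position(s) 10: ollebabtubu
surface: ollebabtubu


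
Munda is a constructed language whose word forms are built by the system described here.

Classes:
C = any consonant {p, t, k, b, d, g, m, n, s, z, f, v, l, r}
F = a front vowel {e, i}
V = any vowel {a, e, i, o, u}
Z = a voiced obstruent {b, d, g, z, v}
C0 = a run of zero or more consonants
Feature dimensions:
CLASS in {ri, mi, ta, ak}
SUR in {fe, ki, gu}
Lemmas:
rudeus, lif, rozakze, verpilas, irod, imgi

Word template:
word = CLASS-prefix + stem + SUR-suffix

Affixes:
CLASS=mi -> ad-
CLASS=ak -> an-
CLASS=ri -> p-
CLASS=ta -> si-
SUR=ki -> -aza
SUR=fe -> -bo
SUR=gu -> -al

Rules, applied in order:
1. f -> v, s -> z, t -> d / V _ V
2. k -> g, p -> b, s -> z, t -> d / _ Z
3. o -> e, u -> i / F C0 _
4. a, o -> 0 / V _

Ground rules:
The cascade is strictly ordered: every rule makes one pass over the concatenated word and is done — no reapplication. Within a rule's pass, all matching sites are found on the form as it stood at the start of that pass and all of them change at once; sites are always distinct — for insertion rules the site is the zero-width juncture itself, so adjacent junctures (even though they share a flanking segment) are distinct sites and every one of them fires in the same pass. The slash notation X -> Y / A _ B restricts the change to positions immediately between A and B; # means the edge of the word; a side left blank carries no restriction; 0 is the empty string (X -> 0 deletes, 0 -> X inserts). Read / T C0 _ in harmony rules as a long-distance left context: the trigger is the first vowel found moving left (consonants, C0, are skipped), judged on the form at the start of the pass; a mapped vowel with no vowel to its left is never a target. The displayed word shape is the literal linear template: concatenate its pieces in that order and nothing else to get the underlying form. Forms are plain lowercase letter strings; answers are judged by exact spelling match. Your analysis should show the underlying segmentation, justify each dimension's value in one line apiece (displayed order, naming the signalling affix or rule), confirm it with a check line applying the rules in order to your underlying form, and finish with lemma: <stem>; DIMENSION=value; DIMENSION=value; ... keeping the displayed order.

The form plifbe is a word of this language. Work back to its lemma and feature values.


underlying: p-lif-bo
CLASS=ri - signalled by the affix p-
SUR=fe - signalled by the affix -bo
check: plifbo -> plifbo -> plifbo -> plifbe -> plifbe
lemma: lif; CLASS=ri; SUR=fe


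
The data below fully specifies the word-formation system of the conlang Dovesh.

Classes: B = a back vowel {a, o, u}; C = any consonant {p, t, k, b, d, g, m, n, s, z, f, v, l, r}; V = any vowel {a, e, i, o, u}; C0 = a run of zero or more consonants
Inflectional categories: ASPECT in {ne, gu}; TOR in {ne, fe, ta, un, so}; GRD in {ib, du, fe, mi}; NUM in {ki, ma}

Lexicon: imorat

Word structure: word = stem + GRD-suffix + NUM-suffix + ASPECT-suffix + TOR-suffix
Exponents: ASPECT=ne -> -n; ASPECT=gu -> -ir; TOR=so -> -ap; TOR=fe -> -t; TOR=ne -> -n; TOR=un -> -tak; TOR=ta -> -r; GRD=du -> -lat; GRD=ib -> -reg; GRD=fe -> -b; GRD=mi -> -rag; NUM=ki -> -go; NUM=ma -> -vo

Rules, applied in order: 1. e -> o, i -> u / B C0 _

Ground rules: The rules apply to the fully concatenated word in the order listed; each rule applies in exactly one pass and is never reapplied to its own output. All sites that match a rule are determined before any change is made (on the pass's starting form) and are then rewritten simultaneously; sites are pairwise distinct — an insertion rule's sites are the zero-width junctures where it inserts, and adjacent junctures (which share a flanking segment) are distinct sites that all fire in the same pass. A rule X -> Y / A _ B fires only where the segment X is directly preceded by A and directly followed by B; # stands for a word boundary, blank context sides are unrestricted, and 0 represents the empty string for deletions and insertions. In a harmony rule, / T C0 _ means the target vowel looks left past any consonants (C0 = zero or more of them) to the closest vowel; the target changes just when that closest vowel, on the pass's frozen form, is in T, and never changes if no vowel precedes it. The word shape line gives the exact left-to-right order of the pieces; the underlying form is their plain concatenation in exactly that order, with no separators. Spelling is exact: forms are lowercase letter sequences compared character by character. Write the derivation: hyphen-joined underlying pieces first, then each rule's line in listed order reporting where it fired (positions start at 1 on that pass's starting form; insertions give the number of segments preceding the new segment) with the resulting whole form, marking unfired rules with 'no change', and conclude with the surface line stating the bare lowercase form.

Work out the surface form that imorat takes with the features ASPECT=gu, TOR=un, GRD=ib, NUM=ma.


underlying: imorat-reg-vo-ir-tak
1. e -> o, i -> u / B C0 _: fires at position(s) 8, 12: imoratrogvourtak
surface: imoratrogvourtak


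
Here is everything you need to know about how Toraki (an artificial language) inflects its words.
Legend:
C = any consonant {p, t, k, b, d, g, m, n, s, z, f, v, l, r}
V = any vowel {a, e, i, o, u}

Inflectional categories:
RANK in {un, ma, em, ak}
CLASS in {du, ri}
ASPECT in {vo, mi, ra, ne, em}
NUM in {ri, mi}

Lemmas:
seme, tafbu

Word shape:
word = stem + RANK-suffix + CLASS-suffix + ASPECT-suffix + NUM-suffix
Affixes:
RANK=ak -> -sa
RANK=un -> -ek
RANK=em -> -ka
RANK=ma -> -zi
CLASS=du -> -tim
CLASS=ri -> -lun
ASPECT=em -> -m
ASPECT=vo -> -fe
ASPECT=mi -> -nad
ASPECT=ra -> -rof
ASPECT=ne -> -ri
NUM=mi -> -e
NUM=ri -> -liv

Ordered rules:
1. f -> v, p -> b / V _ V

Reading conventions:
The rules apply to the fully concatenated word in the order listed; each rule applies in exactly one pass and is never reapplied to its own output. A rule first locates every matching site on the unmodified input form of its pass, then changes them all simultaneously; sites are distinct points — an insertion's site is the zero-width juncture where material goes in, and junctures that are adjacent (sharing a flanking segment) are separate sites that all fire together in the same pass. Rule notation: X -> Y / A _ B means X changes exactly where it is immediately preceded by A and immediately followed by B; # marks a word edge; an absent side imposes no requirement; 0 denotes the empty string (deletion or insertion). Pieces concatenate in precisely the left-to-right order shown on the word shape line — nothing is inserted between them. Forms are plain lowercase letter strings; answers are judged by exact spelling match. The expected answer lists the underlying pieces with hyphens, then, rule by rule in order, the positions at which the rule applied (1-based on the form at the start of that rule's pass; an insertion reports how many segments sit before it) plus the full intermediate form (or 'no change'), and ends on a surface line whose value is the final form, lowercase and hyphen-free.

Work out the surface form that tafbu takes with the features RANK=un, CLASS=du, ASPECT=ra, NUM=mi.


underlying: tafbu-ek-tim-rof-e
1. f -> v, p -> b / V _ V: fires at position(s) 13: tafbuektimrove
surface: tafbuektimrove


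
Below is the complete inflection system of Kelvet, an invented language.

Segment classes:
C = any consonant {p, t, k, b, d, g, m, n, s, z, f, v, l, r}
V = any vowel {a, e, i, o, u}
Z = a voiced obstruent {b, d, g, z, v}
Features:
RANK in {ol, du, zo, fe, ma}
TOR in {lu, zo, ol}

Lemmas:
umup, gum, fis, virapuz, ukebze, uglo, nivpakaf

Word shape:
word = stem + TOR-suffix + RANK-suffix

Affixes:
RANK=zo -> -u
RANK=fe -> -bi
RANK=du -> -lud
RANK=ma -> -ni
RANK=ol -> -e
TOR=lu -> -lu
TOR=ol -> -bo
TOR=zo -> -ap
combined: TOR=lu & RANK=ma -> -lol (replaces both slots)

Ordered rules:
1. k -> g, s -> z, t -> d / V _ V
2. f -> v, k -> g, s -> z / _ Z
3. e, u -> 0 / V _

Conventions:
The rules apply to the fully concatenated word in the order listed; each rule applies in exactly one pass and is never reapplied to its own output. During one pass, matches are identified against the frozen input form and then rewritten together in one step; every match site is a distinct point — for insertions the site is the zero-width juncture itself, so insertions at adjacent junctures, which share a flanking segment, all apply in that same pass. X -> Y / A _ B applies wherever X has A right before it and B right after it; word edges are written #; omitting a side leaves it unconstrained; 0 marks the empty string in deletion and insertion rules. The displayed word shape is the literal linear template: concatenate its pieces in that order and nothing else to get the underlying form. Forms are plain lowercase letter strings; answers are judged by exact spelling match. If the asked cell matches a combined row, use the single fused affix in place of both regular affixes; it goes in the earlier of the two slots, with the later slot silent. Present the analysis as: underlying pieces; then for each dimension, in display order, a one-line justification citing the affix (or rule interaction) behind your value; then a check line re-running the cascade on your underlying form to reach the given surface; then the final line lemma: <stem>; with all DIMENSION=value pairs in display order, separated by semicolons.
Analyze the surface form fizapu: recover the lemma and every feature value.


underlying: fis-ap-u
RANK=zo - signalled by the affix -u
TOR=zo - signalled by the affix -ap
check: fisapu -> fizapu -> fizapu -> fizapu
lemma: fis; RANK=zo; TOR=zo


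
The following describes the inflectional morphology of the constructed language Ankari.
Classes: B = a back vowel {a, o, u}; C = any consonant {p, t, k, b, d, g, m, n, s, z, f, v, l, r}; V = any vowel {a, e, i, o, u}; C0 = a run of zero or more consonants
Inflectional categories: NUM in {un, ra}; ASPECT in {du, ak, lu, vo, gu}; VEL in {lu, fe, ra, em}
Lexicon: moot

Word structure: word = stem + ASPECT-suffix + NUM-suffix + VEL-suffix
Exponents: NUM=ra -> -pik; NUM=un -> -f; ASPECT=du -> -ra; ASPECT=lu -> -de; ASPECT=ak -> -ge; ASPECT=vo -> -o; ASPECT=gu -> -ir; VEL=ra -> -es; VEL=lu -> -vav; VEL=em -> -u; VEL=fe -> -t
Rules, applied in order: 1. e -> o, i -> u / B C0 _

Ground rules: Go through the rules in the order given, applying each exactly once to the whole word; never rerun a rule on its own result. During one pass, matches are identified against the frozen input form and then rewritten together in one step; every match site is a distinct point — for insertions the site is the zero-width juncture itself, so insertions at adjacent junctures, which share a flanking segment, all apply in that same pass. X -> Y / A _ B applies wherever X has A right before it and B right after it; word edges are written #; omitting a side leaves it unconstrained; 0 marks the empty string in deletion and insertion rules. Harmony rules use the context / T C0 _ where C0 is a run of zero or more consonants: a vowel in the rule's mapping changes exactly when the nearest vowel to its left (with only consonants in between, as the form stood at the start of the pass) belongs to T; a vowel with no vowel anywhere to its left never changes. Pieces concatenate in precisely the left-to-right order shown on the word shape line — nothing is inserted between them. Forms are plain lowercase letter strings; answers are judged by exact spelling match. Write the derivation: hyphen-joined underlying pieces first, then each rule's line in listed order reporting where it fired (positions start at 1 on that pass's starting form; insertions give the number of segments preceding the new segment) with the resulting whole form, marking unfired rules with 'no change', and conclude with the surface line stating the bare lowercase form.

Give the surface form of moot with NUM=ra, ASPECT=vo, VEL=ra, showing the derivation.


underlying: moot-o-pik-es
1. e -> o, i -> u / B C0 _: fires at position(s) 7: mootopukes
surface: mootopukes


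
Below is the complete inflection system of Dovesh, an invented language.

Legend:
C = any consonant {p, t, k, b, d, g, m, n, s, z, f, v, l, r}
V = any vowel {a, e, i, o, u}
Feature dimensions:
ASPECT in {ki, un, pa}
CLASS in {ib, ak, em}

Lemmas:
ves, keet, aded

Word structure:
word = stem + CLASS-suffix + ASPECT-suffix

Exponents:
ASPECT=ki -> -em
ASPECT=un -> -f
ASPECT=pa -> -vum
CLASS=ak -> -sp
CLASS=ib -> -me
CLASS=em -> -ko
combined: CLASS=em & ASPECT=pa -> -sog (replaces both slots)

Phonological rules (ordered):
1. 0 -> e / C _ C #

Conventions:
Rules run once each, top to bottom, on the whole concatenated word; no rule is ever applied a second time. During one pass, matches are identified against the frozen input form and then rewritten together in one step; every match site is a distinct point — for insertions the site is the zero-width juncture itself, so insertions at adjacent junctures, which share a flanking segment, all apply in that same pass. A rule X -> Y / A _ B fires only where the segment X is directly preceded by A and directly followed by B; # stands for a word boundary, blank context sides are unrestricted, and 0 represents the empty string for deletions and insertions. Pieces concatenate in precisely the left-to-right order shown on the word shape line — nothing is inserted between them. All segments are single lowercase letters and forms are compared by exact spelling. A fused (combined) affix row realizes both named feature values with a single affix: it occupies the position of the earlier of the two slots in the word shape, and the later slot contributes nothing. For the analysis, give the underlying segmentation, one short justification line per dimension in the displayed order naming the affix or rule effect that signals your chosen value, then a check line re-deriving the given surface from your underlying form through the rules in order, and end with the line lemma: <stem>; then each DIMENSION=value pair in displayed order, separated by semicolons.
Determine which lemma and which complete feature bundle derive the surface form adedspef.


underlying: aded-sp-f
ASPECT=un - signalled by the affix -f
CLASS=ak - signalled by the affix -sp
check: adedspf -> adedspef
lemma: aded; ASPECT=un; CLASS=ak


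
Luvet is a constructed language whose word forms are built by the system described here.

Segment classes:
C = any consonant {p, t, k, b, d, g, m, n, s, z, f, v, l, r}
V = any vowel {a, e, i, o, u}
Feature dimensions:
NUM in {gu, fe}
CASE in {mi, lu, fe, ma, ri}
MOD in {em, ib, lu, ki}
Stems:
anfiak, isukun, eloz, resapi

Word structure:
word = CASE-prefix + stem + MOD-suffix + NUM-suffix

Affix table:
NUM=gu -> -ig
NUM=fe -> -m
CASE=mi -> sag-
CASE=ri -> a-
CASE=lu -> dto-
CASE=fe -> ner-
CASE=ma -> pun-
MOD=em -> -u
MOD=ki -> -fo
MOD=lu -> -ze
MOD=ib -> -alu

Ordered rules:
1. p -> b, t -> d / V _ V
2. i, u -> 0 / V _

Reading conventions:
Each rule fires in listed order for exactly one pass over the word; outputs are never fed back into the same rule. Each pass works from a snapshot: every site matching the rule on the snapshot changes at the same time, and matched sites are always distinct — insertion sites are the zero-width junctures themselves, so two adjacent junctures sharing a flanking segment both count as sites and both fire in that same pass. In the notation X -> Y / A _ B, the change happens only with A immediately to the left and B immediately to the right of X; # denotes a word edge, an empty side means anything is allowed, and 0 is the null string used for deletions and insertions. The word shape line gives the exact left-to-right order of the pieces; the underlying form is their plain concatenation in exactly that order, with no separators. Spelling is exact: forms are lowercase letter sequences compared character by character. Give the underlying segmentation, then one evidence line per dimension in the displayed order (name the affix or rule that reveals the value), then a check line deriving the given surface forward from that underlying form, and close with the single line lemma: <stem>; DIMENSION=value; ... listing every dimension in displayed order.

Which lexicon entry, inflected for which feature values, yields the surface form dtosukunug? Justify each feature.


underlying: dto-isukun-u-ig
NUM=gu - signalled by the affix -ig
CASE=lu - signalled by the affix dto-
MOD=em - signalled by the affix -u
check: dtoisukunuig -> dtoisukunuig -> dtosukunug
lemma: isukun; NUM=gu; CASE=lu; MOD=em


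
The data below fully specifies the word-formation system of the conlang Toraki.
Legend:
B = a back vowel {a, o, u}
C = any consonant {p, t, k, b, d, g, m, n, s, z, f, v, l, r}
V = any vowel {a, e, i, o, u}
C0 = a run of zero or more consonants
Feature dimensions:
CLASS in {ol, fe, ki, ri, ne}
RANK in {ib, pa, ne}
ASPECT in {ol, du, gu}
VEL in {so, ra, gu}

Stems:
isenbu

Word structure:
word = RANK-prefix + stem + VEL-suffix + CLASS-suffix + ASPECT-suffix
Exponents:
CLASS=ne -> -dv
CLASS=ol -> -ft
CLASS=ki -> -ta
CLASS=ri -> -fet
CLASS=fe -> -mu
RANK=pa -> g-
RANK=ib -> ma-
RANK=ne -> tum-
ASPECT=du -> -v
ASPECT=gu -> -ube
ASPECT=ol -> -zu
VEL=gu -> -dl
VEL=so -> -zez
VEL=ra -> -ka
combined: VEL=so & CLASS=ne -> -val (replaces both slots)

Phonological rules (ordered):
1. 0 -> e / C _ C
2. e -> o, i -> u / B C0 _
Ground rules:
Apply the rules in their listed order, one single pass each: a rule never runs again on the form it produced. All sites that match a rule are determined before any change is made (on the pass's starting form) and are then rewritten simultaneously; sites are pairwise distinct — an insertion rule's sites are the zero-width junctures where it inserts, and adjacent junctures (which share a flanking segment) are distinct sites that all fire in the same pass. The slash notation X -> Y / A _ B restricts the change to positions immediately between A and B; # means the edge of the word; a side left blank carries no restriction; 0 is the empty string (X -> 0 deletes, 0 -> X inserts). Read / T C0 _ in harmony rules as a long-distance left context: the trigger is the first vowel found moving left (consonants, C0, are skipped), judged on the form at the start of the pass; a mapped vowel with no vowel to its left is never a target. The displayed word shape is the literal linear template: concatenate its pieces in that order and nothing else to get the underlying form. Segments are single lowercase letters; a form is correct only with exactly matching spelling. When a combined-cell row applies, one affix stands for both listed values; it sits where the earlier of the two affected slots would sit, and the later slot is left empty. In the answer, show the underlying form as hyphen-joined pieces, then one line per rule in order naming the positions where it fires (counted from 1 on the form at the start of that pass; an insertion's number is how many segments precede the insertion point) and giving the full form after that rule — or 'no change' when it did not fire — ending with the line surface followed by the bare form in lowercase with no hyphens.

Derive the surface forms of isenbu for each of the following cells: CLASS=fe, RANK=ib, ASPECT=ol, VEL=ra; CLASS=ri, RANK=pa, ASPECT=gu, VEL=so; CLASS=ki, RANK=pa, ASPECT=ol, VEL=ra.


cell CLASS=fe, RANK=ib, ASPECT=ol, VEL=ra:
underlying: ma-isenbu-ka-mu-zu
1. 0 -> e / C _ C: inserts after position(s) 6: maisenebukamuzu
2. e -> o, i -> u / B C0 _: fires at position(s) 3: mausenebukamuzu
surface: mausenebukamuzu

cell CLASS=ri, RANK=pa, ASPECT=gu, VEL=so:
underlying: g-isenbu-zez-fet-ube
1. 0 -> e / C _ C: inserts after position(s) 5, 10: gisenebuzezefetube
2. e -> o, i -> u / B C0 _: fires at position(s) 10, 18: gisenebuzozefetubo
surface: gisenebuzozefetubo

cell CLASS=ki, RANK=pa, ASPECT=ol, VEL=ra:
underlying: g-isenbu-ka-ta-zu
1. 0 -> e / C _ C: inserts after position(s) 5: gisenebukatazu
2. e -> o, i -> u / B C0 _: no change
surface: gisenebukatazu


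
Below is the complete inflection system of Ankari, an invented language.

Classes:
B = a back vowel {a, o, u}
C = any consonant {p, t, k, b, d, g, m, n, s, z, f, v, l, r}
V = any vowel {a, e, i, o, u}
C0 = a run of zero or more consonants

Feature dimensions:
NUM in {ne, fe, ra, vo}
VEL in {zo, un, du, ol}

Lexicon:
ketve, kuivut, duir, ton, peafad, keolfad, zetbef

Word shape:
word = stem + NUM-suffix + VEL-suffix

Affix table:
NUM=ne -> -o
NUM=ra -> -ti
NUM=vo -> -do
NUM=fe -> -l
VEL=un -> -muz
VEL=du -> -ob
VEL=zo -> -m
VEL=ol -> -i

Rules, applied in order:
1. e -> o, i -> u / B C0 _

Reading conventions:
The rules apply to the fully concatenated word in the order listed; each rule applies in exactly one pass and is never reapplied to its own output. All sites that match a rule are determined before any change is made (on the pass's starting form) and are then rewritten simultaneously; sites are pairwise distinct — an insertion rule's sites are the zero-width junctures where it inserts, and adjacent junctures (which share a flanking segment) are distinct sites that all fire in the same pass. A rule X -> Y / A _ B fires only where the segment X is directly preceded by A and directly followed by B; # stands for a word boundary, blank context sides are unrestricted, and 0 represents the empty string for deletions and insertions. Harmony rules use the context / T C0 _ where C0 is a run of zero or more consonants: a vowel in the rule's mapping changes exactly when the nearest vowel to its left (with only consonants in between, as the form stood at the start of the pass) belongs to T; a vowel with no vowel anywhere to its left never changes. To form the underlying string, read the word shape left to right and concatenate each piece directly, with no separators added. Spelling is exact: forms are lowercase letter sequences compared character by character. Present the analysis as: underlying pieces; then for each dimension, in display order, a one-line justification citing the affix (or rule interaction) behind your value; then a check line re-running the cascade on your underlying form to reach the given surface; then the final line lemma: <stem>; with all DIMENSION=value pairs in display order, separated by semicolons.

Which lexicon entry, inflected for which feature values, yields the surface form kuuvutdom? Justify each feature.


underlying: kuivut-do-m
NUM=vo - signalled by the affix -do
VEL=zo - signalled by the affix -m
check: kuivutdom -> kuuvutdom
lemma: kuivut; NUM=vo; VEL=zo
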